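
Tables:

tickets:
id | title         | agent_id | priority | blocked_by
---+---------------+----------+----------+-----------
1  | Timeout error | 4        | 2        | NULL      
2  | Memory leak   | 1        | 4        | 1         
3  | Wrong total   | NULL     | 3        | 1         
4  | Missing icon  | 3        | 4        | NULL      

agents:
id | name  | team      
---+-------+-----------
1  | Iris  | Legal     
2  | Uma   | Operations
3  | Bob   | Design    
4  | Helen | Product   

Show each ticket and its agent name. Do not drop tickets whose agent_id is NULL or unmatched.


LEFT JOIN keeps every row from tickets (the left table); where agent_id has no match in agents, the agent columns become NULL. Walk through each ticket:
  - ticket 1 (Timeout error): agent_id=4 -> matches Helen
  - ticket 2 (Memory leak): agent_id=1 -> matches Iris
  - ticket 3 (Wrong total): agent_id=NULL, no match -> kept with NULL
  - ticket 4 (Missing icon): agent_id=3 -> matches Bob
All 4 rows appear; 1 has NULL agent.

SQL:
SELECT a.title, b.name AS agent
FROM tickets a
LEFT JOIN agents b ON a.agent_id = b.id

Result:
title         | agent
--------------+------
Timeout error | Helen
Memory leak   | Iris 
Wrong total   | NULL 
Missing icon  | Bob  


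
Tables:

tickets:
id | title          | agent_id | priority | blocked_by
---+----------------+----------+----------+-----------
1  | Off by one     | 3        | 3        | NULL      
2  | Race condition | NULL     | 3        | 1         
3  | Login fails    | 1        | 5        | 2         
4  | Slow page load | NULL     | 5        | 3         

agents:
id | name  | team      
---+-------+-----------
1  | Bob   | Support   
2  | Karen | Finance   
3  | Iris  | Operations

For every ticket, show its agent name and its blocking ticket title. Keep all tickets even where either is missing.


Two LEFT JOINs from the same base table tickets: one to agents via agent_id, one to tickets itself via blocked_by. Both are LEFT so every ticket is preserved.
Match against agents:
  - ticket 1 (Off by one): agent_id=3 -> matches Iris
  - ticket 2 (Race condition): agent_id=NULL, no match -> kept with NULL
  - ticket 3 (Login fails): agent_id=1 -> matches Bob
  - ticket 4 (Slow page load): agent_id=NULL, no match -> kept with NULL
Match against tickets (self):
  - ticket 1 (Off by one): blocked_by=NULL -> NULL
  - ticket 2 (Race condition): blocked_by=1 -> Off by one
  - ticket 3 (Login fails): blocked_by=2 -> Race condition
  - ticket 4 (Slow page load): blocked_by=3 -> Login fails

SQL:
SELECT a.title, b.name AS agent, c.title AS blocked_by
FROM tickets a
LEFT JOIN agents b ON a.agent_id = b.id
LEFT JOIN tickets c ON a.blocked_by = c.id

Result:
title          | agent | blocked_by    
---------------+-------+---------------
Off by one     | Iris  | NULL          
Race condition | NULL  | Off by one    
Login fails    | Bob   | Race condition
Slow page load | NULL  | Login fails   


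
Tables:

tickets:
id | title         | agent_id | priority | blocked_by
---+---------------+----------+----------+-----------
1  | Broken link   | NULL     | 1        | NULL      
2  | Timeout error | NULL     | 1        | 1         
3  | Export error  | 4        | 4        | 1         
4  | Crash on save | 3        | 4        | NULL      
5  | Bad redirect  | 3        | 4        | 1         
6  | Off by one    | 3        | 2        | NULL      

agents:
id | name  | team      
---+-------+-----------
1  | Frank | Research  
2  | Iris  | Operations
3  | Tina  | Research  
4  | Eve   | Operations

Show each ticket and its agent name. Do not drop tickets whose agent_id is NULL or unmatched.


LEFT JOIN keeps every row from tickets (the left table); where agent_id has no match in agents, the agent columns become NULL. Walk through each ticket:
  - ticket 1 (Broken link): agent_id=NULL, no match -> kept with NULL
  - ticket 2 (Timeout error): agent_id=NULL, no match -> kept with NULL
  - ticket 3 (Export error): agent_id=4 -> matches Eve
  - ticket 4 (Crash on save): agent_id=3 -> matches Tina
  - ticket 5 (Bad redirect): agent_id=3 -> matches Tina
  - ticket 6 (Off by one): agent_id=3 -> matches Tina
All 6 rows appear; 2 have NULL agent.

SQL:
SELECT a.title, b.name AS agent
FROM tickets a
LEFT JOIN agents b ON a.agent_id = b.id

Result:
title         | agent
--------------+------
Broken link   | NULL 
Timeout error | NULL 
Export error  | Eve  
Crash on save | Tina 
Bad redirect  | Tina 
Off by one    | Tina 


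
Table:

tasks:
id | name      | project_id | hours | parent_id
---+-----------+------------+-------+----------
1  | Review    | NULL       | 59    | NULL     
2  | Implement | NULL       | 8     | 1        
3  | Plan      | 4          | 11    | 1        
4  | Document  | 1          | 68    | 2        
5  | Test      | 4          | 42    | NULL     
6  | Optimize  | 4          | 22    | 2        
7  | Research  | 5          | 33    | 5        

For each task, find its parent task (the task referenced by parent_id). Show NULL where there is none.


This is a self-join: tasks is joined to a second copy of itself, matching each row's parent_id to another row's id. Use LEFT JOIN so rows with parent_id=NULL are kept.
  - task 1 (Review): parent_id=NULL -> NULL
  - task 2 (Implement): parent_id=1 -> Review
  - task 3 (Plan): parent_id=1 -> Review
  - task 4 (Document): parent_id=2 -> Implement
  - task 5 (Test): parent_id=NULL -> NULL
  - task 6 (Optimize): parent_id=2 -> Implement
  - task 7 (Research): parent_id=5 -> Test

SQL:
SELECT a.name AS item, b.name AS parent
FROM tasks a
LEFT JOIN tasks b ON a.parent_id = b.id

Result:
item      | parent   
----------+----------
Review    | NULL     
Implement | Review   
Plan      | Review   
Document  | Implement
Test      | NULL     
Optimize  | Implement
Research  | Test     


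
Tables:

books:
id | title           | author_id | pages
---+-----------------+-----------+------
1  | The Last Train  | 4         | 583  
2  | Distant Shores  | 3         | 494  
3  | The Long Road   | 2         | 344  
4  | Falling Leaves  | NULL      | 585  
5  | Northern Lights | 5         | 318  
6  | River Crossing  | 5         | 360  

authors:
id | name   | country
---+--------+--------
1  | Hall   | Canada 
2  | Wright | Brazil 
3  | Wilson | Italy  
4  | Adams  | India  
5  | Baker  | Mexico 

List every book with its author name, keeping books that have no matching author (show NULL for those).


LEFT JOIN keeps every row from books (the left table); where author_id has no match in authors, the author columns become NULL. Walk through each book:
  - book 1 (The Last Train): author_id=4 -> matches Adams
  - book 2 (Distant Shores): author_id=3 -> matches Wilson
  - book 3 (The Long Road): author_id=2 -> matches Wright
  - book 4 (Falling Leaves): author_id=NULL, no match -> kept with NULL
  - book 5 (Northern Lights): author_id=5 -> matches Baker
  - book 6 (River Crossing): author_id=5 -> matches Baker
All 6 rows appear; 1 has NULL author.

SQL:
SELECT a.title, b.name AS author
FROM books a
LEFT JOIN authors b ON a.author_id = b.id

Result:
title           | author
----------------+-------
The Last Train  | Adams 
Distant Shores  | Wilson
The Long Road   | Wright
Falling Leaves  | NULL  
Northern Lights | Baker 
River Crossing  | Baker 


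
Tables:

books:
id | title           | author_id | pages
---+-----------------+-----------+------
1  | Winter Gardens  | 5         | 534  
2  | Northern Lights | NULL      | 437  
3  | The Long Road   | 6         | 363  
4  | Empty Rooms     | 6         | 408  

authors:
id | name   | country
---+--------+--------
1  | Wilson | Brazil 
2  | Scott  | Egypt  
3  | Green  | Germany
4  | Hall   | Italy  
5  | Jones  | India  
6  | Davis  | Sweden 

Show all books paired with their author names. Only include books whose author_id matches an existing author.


INNER JOIN keeps only books rows whose author_id matches an id in authors. Walk through each book:
  - book 1 (Winter Gardens): author_id=5 -> matches Jones
  - book 2 (Northern Lights): author_id=NULL, no match -> dropped
  - book 3 (The Long Road): author_id=6 -> matches Davis
  - book 4 (Empty Rooms): author_id=6 -> matches Davis
So 1 of 4 rows is dropped.

SQL:
SELECT a.title, b.name AS author
FROM books a
INNER JOIN authors b ON a.author_id = b.id

Result:
title          | author
---------------+-------
Winter Gardens | Jones 
The Long Road  | Davis 
Empty Rooms    | Davis 


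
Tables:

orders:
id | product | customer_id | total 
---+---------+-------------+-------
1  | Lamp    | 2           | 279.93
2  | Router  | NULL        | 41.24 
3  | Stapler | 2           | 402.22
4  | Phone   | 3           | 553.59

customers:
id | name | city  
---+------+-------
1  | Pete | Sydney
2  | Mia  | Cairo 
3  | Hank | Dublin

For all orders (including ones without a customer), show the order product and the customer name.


LEFT JOIN keeps every row from orders (the left table); where customer_id has no match in customers, the customer columns become NULL. Walk through each order:
  - order 1 (Lamp): customer_id=2 -> matches Mia
  - order 2 (Router): customer_id=NULL, no match -> kept with NULL
  - order 3 (Stapler): customer_id=2 -> matches Mia
  - order 4 (Phone): customer_id=3 -> matches Hank
All 4 rows appear; 1 has NULL customer.

SQL:
SELECT a.product, b.name AS customer
FROM orders a
LEFT JOIN customers b ON a.customer_id = b.id

Result:
product | customer
--------+---------
Lamp    | Mia     
Router  | NULL    
Stapler | Mia     
Phone   | Hank    


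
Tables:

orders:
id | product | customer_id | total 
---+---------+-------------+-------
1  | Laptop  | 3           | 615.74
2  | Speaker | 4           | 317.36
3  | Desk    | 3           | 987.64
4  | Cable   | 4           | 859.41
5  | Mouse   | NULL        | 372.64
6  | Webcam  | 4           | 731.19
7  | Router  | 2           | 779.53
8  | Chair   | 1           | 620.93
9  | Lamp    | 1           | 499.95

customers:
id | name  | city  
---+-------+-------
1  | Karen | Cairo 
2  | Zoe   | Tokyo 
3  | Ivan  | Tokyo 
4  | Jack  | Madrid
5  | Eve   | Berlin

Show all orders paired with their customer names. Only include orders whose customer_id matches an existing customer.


INNER JOIN keeps only orders rows whose customer_id matches an id in customers. Walk through each order:
  - order 1 (Laptop): customer_id=3 -> matches Ivan
  - order 2 (Speaker): customer_id=4 -> matches Jack
  - order 3 (Desk): customer_id=3 -> matches Ivan
  - order 4 (Cable): customer_id=4 -> matches Jack
  - order 5 (Mouse): customer_id=NULL, no match -> dropped
  - order 6 (Webcam): customer_id=4 -> matches Jack
  - order 7 (Router): customer_id=2 -> matches Zoe
  - order 8 (Chair): customer_id=1 -> matches Karen
  - order 9 (Lamp): customer_id=1 -> matches Karen
So 1 of 9 rows is dropped.

SQL:
SELECT a.product, b.name AS customer
FROM orders a
INNER JOIN customers b ON a.customer_id = b.id

Result:
product | customer
--------+---------
Laptop  | Ivan    
Speaker | Jack    
Desk    | Ivan    
Cable   | Jack    
Webcam  | Jack    
Router  | Zoe     
Chair   | Karen   
Lamp    | Karen   


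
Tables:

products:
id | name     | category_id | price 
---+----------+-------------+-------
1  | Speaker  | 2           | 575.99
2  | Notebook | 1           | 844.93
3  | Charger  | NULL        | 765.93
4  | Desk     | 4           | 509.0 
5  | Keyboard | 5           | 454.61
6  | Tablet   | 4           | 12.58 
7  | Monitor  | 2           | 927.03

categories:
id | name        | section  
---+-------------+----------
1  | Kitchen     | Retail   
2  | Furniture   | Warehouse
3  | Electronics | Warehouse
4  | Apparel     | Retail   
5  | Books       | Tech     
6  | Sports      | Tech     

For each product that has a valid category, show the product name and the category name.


INNER JOIN keeps only products rows whose category_id matches an id in categories. Walk through each product:
  - product 1 (Speaker): category_id=2 -> matches Furniture
  - product 2 (Notebook): category_id=1 -> matches Kitchen
  - product 3 (Charger): category_id=NULL, no match -> dropped
  - product 4 (Desk): category_id=4 -> matches Apparel
  - product 5 (Keyboard): category_id=5 -> matches Books
  - product 6 (Tablet): category_id=4 -> matches Apparel
  - product 7 (Monitor): category_id=2 -> matches Furniture
So 1 of 7 rows is dropped.

SQL:
SELECT a.name, b.name AS category
FROM products a
INNER JOIN categories b ON a.category_id = b.id

Result:
name     | category 
---------+----------
Speaker  | Furniture
Notebook | Kitchen  
Desk     | Apparel  
Keyboard | Books    
Tablet   | Apparel  
Monitor  | Furniture


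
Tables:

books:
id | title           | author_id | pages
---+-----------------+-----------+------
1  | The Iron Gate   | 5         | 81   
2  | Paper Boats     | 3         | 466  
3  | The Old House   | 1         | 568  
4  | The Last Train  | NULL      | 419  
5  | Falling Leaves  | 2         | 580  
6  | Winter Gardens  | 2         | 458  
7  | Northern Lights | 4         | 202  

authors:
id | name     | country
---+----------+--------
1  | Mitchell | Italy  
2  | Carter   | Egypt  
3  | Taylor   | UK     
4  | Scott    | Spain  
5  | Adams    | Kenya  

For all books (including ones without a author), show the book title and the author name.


LEFT JOIN keeps every row from books (the left table); where author_id has no match in authors, the author columns become NULL. Walk through each book:
  - book 1 (The Iron Gate): author_id=5 -> matches Adams
  - book 2 (Paper Boats): author_id=3 -> matches Taylor
  - book 3 (The Old House): author_id=1 -> matches Mitchell
  - book 4 (The Last Train): author_id=NULL, no match -> kept with NULL
  - book 5 (Falling Leaves): author_id=2 -> matches Carter
  - book 6 (Winter Gardens): author_id=2 -> matches Carter
  - book 7 (Northern Lights): author_id=4 -> matches Scott
All 7 rows appear; 1 has NULL author.

SQL:
SELECT a.title, b.name AS author
FROM books a
LEFT JOIN authors b ON a.author_id = b.id

Result:
title           | author  
----------------+---------
The Iron Gate   | Adams   
Paper Boats     | Taylor  
The Old House   | Mitchell
The Last Train  | NULL    
Falling Leaves  | Carter  
Winter Gardens  | Carter  
Northern Lights | Scott   


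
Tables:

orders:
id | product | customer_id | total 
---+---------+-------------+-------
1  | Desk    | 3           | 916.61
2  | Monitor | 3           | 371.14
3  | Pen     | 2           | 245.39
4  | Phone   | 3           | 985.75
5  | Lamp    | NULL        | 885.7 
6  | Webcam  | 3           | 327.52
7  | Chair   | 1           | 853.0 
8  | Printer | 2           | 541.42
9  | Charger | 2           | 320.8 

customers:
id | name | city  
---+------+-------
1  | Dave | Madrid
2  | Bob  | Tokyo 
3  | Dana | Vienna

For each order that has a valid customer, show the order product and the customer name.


INNER JOIN keeps only orders rows whose customer_id matches an id in customers. Walk through each order:
  - order 1 (Desk): customer_id=3 -> matches Dana
  - order 2 (Monitor): customer_id=3 -> matches Dana
  - order 3 (Pen): customer_id=2 -> matches Bob
  - order 4 (Phone): customer_id=3 -> matches Dana
  - order 5 (Lamp): customer_id=NULL, no match -> dropped
  - order 6 (Webcam): customer_id=3 -> matches Dana
  - order 7 (Chair): customer_id=1 -> matches Dave
  - order 8 (Printer): customer_id=2 -> matches Bob
  - order 9 (Charger): customer_id=2 -> matches Bob
So 1 of 9 rows is dropped.

SQL:
SELECT a.product, b.name AS customer
FROM orders a
INNER JOIN customers b ON a.customer_id = b.id

Result:
product | customer
--------+---------
Desk    | Dana    
Monitor | Dana    
Pen     | Bob     
Phone   | Dana    
Webcam  | Dana    
Chair   | Dave    
Printer | Bob     
Charger | Bob     


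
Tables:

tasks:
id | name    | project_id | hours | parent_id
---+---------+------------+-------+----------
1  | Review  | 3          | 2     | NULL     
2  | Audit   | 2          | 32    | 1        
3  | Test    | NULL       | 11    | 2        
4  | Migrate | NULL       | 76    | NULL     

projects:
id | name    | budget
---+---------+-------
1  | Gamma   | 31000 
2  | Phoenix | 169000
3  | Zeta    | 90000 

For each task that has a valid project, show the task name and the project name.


INNER JOIN keeps only tasks rows whose project_id matches an id in projects. Walk through each task:
  - task 1 (Review): project_id=3 -> matches Zeta
  - task 2 (Audit): project_id=2 -> matches Phoenix
  - task 3 (Test): project_id=NULL, no match -> dropped
  - task 4 (Migrate): project_id=NULL, no match -> dropped
So 2 of 4 rows are dropped.

SQL:
SELECT a.name, b.name AS project
FROM tasks a
INNER JOIN projects b ON a.project_id = b.id

Result:
name   | project
-------+--------
Review | Zeta   
Audit  | Phoenix


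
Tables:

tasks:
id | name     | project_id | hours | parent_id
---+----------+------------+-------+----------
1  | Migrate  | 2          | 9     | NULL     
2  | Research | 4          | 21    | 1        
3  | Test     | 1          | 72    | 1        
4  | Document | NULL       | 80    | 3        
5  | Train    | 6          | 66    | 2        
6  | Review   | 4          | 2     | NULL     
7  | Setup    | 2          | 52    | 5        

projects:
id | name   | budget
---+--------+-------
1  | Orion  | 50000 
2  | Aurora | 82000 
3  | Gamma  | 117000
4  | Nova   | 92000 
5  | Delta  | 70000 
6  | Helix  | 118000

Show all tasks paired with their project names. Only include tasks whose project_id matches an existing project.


INNER JOIN keeps only tasks rows whose project_id matches an id in projects. Walk through each task:
  - task 1 (Migrate): project_id=2 -> matches Aurora
  - task 2 (Research): project_id=4 -> matches Nova
  - task 3 (Test): project_id=1 -> matches Orion
  - task 4 (Document): project_id=NULL, no match -> dropped
  - task 5 (Train): project_id=6 -> matches Helix
  - task 6 (Review): project_id=4 -> matches Nova
  - task 7 (Setup): project_id=2 -> matches Aurora
So 1 of 7 rows is dropped.

SQL:
SELECT a.name, b.name AS project
FROM tasks a
INNER JOIN projects b ON a.project_id = b.id

Result:
name     | project
---------+--------
Migrate  | Aurora 
Research | Nova   
Test     | Orion  
Train    | Helix  
Review   | Nova   
Setup    | Aurora 


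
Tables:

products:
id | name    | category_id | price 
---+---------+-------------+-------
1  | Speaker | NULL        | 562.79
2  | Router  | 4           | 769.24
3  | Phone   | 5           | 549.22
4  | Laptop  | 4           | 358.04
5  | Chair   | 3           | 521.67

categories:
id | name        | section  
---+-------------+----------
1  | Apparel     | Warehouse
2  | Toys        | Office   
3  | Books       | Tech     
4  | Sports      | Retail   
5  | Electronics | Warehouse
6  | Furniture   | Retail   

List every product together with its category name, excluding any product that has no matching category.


INNER JOIN keeps only products rows whose category_id matches an id in categories. Walk through each product:
  - product 1 (Speaker): category_id=NULL, no match -> dropped
  - product 2 (Router): category_id=4 -> matches Sports
  - product 3 (Phone): category_id=5 -> matches Electronics
  - product 4 (Laptop): category_id=4 -> matches Sports
  - product 5 (Chair): category_id=3 -> matches Books
So 1 of 5 rows is dropped.

SQL:
SELECT a.name, b.name AS category
FROM products a
INNER JOIN categories b ON a.category_id = b.id

Result:
name   | category   
-------+------------
Router | Sports     
Phone  | Electronics
Laptop | Sports     
Chair  | Books      


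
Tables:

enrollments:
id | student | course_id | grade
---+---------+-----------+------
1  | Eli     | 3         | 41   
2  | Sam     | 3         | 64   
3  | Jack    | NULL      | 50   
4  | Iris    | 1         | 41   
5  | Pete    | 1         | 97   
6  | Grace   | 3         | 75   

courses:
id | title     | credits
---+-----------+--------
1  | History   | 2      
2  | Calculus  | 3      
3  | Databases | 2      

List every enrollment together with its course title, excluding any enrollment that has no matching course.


INNER JOIN keeps only enrollments rows whose course_id matches an id in courses. Walk through each enrollment:
  - enrollment 1 (Eli): course_id=3 -> matches Databases
  - enrollment 2 (Sam): course_id=3 -> matches Databases
  - enrollment 3 (Jack): course_id=NULL, no match -> dropped
  - enrollment 4 (Iris): course_id=1 -> matches History
  - enrollment 5 (Pete): course_id=1 -> matches History
  - enrollment 6 (Grace): course_id=3 -> matches Databases
So 1 of 6 rows is dropped.

SQL:
SELECT a.student, b.title AS course
FROM enrollments a
INNER JOIN courses b ON a.course_id = b.id

Result:
student | course   
--------+----------
Eli     | Databases
Sam     | Databases
Iris    | History  
Pete    | History  
Grace   | Databases


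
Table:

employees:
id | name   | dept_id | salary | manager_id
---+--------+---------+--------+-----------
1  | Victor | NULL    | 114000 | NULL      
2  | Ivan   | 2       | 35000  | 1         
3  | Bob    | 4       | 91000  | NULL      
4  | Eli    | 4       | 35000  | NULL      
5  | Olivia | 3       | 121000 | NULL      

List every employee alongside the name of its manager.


This is a self-join: employees is joined to a second copy of itself, matching each row's manager_id to another row's id. Use LEFT JOIN so rows with manager_id=NULL are kept.
  - employee 1 (Victor): manager_id=NULL -> NULL
  - employee 2 (Ivan): manager_id=1 -> Victor
  - employee 3 (Bob): manager_id=NULL -> NULL
  - employee 4 (Eli): manager_id=NULL -> NULL
  - employee 5 (Olivia): manager_id=NULL -> NULL

SQL:
SELECT a.name AS item, b.name AS manager
FROM employees a
LEFT JOIN employees b ON a.manager_id = b.id

Result:
item   | manager
-------+--------
Victor | NULL   
Ivan   | Victor 
Bob    | NULL   
Eli    | NULL   
Olivia | NULL   


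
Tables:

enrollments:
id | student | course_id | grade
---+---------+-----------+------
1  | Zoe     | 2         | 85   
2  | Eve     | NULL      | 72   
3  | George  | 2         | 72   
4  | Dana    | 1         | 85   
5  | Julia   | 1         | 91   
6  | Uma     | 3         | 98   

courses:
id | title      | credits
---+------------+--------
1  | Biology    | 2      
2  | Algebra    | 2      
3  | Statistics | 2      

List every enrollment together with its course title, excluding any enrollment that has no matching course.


INNER JOIN keeps only enrollments rows whose course_id matches an id in courses. Walk through each enrollment:
  - enrollment 1 (Zoe): course_id=2 -> matches Algebra
  - enrollment 2 (Eve): course_id=NULL, no match -> dropped
  - enrollment 3 (George): course_id=2 -> matches Algebra
  - enrollment 4 (Dana): course_id=1 -> matches Biology
  - enrollment 5 (Julia): course_id=1 -> matches Biology
  - enrollment 6 (Uma): course_id=3 -> matches Statistics
So 1 of 6 rows is dropped.

SQL:
SELECT a.student, b.title AS course
FROM enrollments a
INNER JOIN courses b ON a.course_id = b.id

Result:
student | course    
--------+-----------
Zoe     | Algebra   
George  | Algebra   
Dana    | Biology   
Julia   | Biology   
Uma     | Statistics


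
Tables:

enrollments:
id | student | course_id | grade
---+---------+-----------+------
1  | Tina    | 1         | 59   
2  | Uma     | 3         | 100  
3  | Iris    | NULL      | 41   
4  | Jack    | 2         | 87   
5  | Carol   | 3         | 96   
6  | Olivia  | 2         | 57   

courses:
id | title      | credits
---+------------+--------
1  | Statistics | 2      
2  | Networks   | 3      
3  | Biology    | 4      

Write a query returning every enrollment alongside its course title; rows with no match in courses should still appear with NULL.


LEFT JOIN keeps every row from enrollments (the left table); where course_id has no match in courses, the course columns become NULL. Walk through each enrollment:
  - enrollment 1 (Tina): course_id=1 -> matches Statistics
  - enrollment 2 (Uma): course_id=3 -> matches Biology
  - enrollment 3 (Iris): course_id=NULL, no match -> kept with NULL
  - enrollment 4 (Jack): course_id=2 -> matches Networks
  - enrollment 5 (Carol): course_id=3 -> matches Biology
  - enrollment 6 (Olivia): course_id=2 -> matches Networks
All 6 rows appear; 1 has NULL course.

SQL:
SELECT a.student, b.title AS course
FROM enrollments a
LEFT JOIN courses b ON a.course_id = b.id

Result:
student | course    
--------+-----------
Tina    | Statistics
Uma     | Biology   
Iris    | NULL      
Jack    | Networks  
Carol   | Biology   
Olivia  | Networks  


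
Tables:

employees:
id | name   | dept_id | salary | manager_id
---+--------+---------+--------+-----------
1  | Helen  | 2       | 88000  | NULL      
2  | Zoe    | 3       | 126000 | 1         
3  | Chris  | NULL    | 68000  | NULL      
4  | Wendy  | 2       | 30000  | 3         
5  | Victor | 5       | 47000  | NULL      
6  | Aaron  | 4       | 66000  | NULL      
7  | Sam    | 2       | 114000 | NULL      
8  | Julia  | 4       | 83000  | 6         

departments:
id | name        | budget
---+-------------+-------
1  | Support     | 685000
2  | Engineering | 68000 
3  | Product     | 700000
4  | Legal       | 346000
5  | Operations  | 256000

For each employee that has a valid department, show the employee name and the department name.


INNER JOIN keeps only employees rows whose dept_id matches an id in departments. Walk through each employee:
  - employee 1 (Helen): dept_id=2 -> matches Engineering
  - employee 2 (Zoe): dept_id=3 -> matches Product
  - employee 3 (Chris): dept_id=NULL, no match -> dropped
  - employee 4 (Wendy): dept_id=2 -> matches Engineering
  - employee 5 (Victor): dept_id=5 -> matches Operations
  - employee 6 (Aaron): dept_id=4 -> matches Legal
  - employee 7 (Sam): dept_id=2 -> matches Engineering
  - employee 8 (Julia): dept_id=4 -> matches Legal
So 1 of 8 rows is dropped.

SQL:
SELECT a.name, b.name AS department
FROM employees a
INNER JOIN departments b ON a.dept_id = b.id

Result:
name   | department 
-------+------------
Helen  | Engineering
Zoe    | Product    
Wendy  | Engineering
Victor | Operations 
Aaron  | Legal      
Sam    | Engineering
Julia  | Legal      


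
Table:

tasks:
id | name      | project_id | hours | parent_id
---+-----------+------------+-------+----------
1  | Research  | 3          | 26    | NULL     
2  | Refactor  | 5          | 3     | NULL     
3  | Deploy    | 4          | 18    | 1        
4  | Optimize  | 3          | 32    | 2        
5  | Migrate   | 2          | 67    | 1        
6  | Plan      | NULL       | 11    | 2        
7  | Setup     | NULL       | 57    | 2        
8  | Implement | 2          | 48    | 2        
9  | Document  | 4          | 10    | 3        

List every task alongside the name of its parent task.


This is a self-join: tasks is joined to a second copy of itself, matching each row's parent_id to another row's id. Use LEFT JOIN so rows with parent_id=NULL are kept.
  - task 1 (Research): parent_id=NULL -> NULL
  - task 2 (Refactor): parent_id=NULL -> NULL
  - task 3 (Deploy): parent_id=1 -> Research
  - task 4 (Optimize): parent_id=2 -> Refactor
  - task 5 (Migrate): parent_id=1 -> Research
  - task 6 (Plan): parent_id=2 -> Refactor
  - task 7 (Setup): parent_id=2 -> Refactor
  - task 8 (Implement): parent_id=2 -> Refactor
  - task 9 (Document): parent_id=3 -> Deploy

SQL:
SELECT a.name AS item, b.name AS parent
FROM tasks a
LEFT JOIN tasks b ON a.parent_id = b.id

Result:
item      | parent  
----------+---------
Research  | NULL    
Refactor  | NULL    
Deploy    | Research
Optimize  | Refactor
Migrate   | Research
Plan      | Refactor
Setup     | Refactor
Implement | Refactor
Document  | Deploy  


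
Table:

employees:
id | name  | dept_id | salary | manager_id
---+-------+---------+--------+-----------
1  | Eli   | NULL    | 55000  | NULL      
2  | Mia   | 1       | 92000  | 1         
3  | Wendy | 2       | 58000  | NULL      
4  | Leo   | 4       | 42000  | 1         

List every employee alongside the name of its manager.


This is a self-join: employees is joined to a second copy of itself, matching each row's manager_id to another row's id. Use LEFT JOIN so rows with manager_id=NULL are kept.
  - employee 1 (Eli): manager_id=NULL -> NULL
  - employee 2 (Mia): manager_id=1 -> Eli
  - employee 3 (Wendy): manager_id=NULL -> NULL
  - employee 4 (Leo): manager_id=1 -> Eli

SQL:
SELECT a.name AS item, b.name AS manager
FROM employees a
LEFT JOIN employees b ON a.manager_id = b.id

Result:
item  | manager
------+--------
Eli   | NULL   
Mia   | Eli    
Wendy | NULL   
Leo   | Eli    


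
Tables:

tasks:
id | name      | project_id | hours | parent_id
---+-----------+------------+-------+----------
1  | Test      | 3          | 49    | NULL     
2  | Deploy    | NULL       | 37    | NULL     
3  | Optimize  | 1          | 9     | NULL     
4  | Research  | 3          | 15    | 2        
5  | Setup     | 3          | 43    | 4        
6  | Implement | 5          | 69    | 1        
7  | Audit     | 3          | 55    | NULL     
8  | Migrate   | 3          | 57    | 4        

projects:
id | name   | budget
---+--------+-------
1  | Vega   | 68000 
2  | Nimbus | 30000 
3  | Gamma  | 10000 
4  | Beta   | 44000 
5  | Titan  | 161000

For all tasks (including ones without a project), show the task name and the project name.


LEFT JOIN keeps every row from tasks (the left table); where project_id has no match in projects, the project columns become NULL. Walk through each task:
  - task 1 (Test): project_id=3 -> matches Gamma
  - task 2 (Deploy): project_id=NULL, no match -> kept with NULL
  - task 3 (Optimize): project_id=1 -> matches Vega
  - task 4 (Research): project_id=3 -> matches Gamma
  - task 5 (Setup): project_id=3 -> matches Gamma
  - task 6 (Implement): project_id=5 -> matches Titan
  - task 7 (Audit): project_id=3 -> matches Gamma
  - task 8 (Migrate): project_id=3 -> matches Gamma
All 8 rows appear; 1 has NULL project.

SQL:
SELECT a.name, b.name AS project
FROM tasks a
LEFT JOIN projects b ON a.project_id = b.id

Result:
name      | project
----------+--------
Test      | Gamma  
Deploy    | NULL   
Optimize  | Vega   
Research  | Gamma  
Setup     | Gamma  
Implement | Titan  
Audit     | Gamma  
Migrate   | Gamma  


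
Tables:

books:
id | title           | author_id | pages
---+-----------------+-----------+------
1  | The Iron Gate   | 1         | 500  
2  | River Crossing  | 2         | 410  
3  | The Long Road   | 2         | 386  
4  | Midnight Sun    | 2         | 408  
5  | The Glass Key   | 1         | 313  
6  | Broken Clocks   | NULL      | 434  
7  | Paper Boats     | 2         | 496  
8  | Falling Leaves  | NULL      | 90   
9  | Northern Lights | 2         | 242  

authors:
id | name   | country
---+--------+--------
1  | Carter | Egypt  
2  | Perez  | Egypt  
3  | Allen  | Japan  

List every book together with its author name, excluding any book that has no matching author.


INNER JOIN keeps only books rows whose author_id matches an id in authors. Walk through each book:
  - book 1 (The Iron Gate): author_id=1 -> matches Carter
  - book 2 (River Crossing): author_id=2 -> matches Perez
  - book 3 (The Long Road): author_id=2 -> matches Perez
  - book 4 (Midnight Sun): author_id=2 -> matches Perez
  - book 5 (The Glass Key): author_id=1 -> matches Carter
  - book 6 (Broken Clocks): author_id=NULL, no match -> dropped
  - book 7 (Paper Boats): author_id=2 -> matches Perez
  - book 8 (Falling Leaves): author_id=NULL, no match -> dropped
  - book 9 (Northern Lights): author_id=2 -> matches Perez
So 2 of 9 rows are dropped.

SQL:
SELECT a.title, b.name AS author
FROM books a
INNER JOIN authors b ON a.author_id = b.id

Result:
title           | author
----------------+-------
The Iron Gate   | Carter
River Crossing  | Perez 
The Long Road   | Perez 
Midnight Sun    | Perez 
The Glass Key   | Carter
Paper Boats     | Perez 
Northern Lights | Perez 


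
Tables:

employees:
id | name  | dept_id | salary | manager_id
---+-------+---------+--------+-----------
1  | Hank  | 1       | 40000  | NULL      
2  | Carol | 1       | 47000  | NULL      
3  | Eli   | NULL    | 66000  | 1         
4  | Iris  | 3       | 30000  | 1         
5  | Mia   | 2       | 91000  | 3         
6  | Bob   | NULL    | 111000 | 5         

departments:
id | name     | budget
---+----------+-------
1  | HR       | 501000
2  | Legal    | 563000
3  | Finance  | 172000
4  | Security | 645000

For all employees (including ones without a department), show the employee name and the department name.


LEFT JOIN keeps every row from employees (the left table); where dept_id has no match in departments, the department columns become NULL. Walk through each employee:
  - employee 1 (Hank): dept_id=1 -> matches HR
  - employee 2 (Carol): dept_id=1 -> matches HR
  - employee 3 (Eli): dept_id=NULL, no match -> kept with NULL
  - employee 4 (Iris): dept_id=3 -> matches Finance
  - employee 5 (Mia): dept_id=2 -> matches Legal
  - employee 6 (Bob): dept_id=NULL, no match -> kept with NULL
All 6 rows appear; 2 have NULL department.

SQL:
SELECT a.name, b.name AS department
FROM employees a
LEFT JOIN departments b ON a.dept_id = b.id

Result:
name  | department
------+-----------
Hank  | HR        
Carol | HR        
Eli   | NULL      
Iris  | Finance   
Mia   | Legal     
Bob   | NULL      


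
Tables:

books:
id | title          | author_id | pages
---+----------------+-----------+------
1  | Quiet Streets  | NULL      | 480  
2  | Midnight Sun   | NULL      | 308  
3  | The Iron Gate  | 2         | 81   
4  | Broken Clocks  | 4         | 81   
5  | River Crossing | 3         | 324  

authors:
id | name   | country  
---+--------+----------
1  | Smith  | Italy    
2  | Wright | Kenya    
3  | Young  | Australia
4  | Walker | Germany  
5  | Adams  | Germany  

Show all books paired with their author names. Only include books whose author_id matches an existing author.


INNER JOIN keeps only books rows whose author_id matches an id in authors. Walk through each book:
  - book 1 (Quiet Streets): author_id=NULL, no match -> dropped
  - book 2 (Midnight Sun): author_id=NULL, no match -> dropped
  - book 3 (The Iron Gate): author_id=2 -> matches Wright
  - book 4 (Broken Clocks): author_id=4 -> matches Walker
  - book 5 (River Crossing): author_id=3 -> matches Young
So 2 of 5 rows are dropped.

SQL:
SELECT a.title, b.name AS author
FROM books a
INNER JOIN authors b ON a.author_id = b.id

Result:
title          | author
---------------+-------
The Iron Gate  | Wright
Broken Clocks  | Walker
River Crossing | Young 


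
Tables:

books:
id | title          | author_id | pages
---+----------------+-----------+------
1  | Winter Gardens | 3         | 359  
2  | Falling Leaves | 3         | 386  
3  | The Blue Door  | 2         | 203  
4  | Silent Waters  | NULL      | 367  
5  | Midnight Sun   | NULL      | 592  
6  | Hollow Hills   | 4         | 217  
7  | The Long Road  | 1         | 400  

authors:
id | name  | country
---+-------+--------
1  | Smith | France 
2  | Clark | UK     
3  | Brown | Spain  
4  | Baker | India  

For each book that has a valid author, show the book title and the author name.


INNER JOIN keeps only books rows whose author_id matches an id in authors. Walk through each book:
  - book 1 (Winter Gardens): author_id=3 -> matches Brown
  - book 2 (Falling Leaves): author_id=3 -> matches Brown
  - book 3 (The Blue Door): author_id=2 -> matches Clark
  - book 4 (Silent Waters): author_id=NULL, no match -> dropped
  - book 5 (Midnight Sun): author_id=NULL, no match -> dropped
  - book 6 (Hollow Hills): author_id=4 -> matches Baker
  - book 7 (The Long Road): author_id=1 -> matches Smith
So 2 of 7 rows are dropped.

SQL:
SELECT a.title, b.name AS author
FROM books a
INNER JOIN authors b ON a.author_id = b.id

Result:
title          | author
---------------+-------
Winter Gardens | Brown 
Falling Leaves | Brown 
The Blue Door  | Clark 
Hollow Hills   | Baker 
The Long Road  | Smith 


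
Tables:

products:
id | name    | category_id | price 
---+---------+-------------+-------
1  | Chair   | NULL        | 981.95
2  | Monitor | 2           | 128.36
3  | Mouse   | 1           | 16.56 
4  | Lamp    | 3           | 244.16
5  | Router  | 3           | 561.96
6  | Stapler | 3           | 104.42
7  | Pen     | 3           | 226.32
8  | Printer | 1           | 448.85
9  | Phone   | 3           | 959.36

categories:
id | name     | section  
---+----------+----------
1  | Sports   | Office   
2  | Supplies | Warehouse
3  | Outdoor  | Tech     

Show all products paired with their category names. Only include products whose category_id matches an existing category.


INNER JOIN keeps only products rows whose category_id matches an id in categories. Walk through each product:
  - product 1 (Chair): category_id=NULL, no match -> dropped
  - product 2 (Monitor): category_id=2 -> matches Supplies
  - product 3 (Mouse): category_id=1 -> matches Sports
  - product 4 (Lamp): category_id=3 -> matches Outdoor
  - product 5 (Router): category_id=3 -> matches Outdoor
  - product 6 (Stapler): category_id=3 -> matches Outdoor
  - product 7 (Pen): category_id=3 -> matches Outdoor
  - product 8 (Printer): category_id=1 -> matches Sports
  - product 9 (Phone): category_id=3 -> matches Outdoor
So 1 of 9 rows is dropped.

SQL:
SELECT a.name, b.name AS category
FROM products a
INNER JOIN categories b ON a.category_id = b.id

Result:
name    | category
--------+---------
Monitor | Supplies
Mouse   | Sports  
Lamp    | Outdoor 
Router  | Outdoor 
Stapler | Outdoor 
Pen     | Outdoor 
Printer | Sports  
Phone   | Outdoor 


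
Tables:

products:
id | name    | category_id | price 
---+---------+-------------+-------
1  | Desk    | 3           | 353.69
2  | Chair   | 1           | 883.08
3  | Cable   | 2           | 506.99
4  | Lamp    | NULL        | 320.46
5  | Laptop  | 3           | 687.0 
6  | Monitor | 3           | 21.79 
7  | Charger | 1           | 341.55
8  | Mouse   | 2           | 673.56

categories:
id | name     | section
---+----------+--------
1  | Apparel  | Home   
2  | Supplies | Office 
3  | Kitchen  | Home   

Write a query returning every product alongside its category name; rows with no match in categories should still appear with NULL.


LEFT JOIN keeps every row from products (the left table); where category_id has no match in categories, the category columns become NULL. Walk through each product:
  - product 1 (Desk): category_id=3 -> matches Kitchen
  - product 2 (Chair): category_id=1 -> matches Apparel
  - product 3 (Cable): category_id=2 -> matches Supplies
  - product 4 (Lamp): category_id=NULL, no match -> kept with NULL
  - product 5 (Laptop): category_id=3 -> matches Kitchen
  - product 6 (Monitor): category_id=3 -> matches Kitchen
  - product 7 (Charger): category_id=1 -> matches Apparel
  - product 8 (Mouse): category_id=2 -> matches Supplies
All 8 rows appear; 1 has NULL category.

SQL:
SELECT a.name, b.name AS category
FROM products a
LEFT JOIN categories b ON a.category_id = b.id

Result:
name    | category
--------+---------
Desk    | Kitchen 
Chair   | Apparel 
Cable   | Supplies
Lamp    | NULL    
Laptop  | Kitchen 
Monitor | Kitchen 
Charger | Apparel 
Mouse   | Supplies


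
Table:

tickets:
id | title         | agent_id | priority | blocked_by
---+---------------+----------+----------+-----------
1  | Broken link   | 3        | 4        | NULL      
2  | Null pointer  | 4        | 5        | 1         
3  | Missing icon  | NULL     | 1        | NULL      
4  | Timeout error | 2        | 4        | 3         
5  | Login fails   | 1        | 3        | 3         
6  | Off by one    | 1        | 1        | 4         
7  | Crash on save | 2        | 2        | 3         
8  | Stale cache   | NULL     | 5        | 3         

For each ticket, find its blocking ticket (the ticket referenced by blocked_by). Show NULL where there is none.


This is a self-join: tickets is joined to a second copy of itself, matching each row's blocked_by to another row's id. Use LEFT JOIN so rows with blocked_by=NULL are kept.
  - ticket 1 (Broken link): blocked_by=NULL -> NULL
  - ticket 2 (Null pointer): blocked_by=1 -> Broken link
  - ticket 3 (Missing icon): blocked_by=NULL -> NULL
  - ticket 4 (Timeout error): blocked_by=3 -> Missing icon
  - ticket 5 (Login fails): blocked_by=3 -> Missing icon
  - ticket 6 (Off by one): blocked_by=4 -> Timeout error
  - ticket 7 (Crash on save): blocked_by=3 -> Missing icon
  - ticket 8 (Stale cache): blocked_by=3 -> Missing icon

SQL:
SELECT a.title AS item, b.title AS blocked_by
FROM tickets a
LEFT JOIN tickets b ON a.blocked_by = b.id

Result:
item          | blocked_by   
--------------+--------------
Broken link   | NULL         
Null pointer  | Broken link  
Missing icon  | NULL         
Timeout error | Missing icon 
Login fails   | Missing icon 
Off by one    | Timeout error
Crash on save | Missing icon 
Stale cache   | Missing icon 
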